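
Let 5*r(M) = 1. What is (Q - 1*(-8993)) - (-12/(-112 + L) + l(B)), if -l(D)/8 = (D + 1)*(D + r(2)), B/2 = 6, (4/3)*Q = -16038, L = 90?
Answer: -194397/110 ≈ -1767.2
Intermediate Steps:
Q = -24057/2 (Q = (¾)*(-16038) = -24057/2 ≈ -12029.)
B = 12 (B = 2*6 = 12)
r(M) = ⅕ (r(M) = (⅕)*1 = ⅕)
l(D) = -8*(1 + D)*(⅕ + D) (l(D) = -8*(D + 1)*(D + ⅕) = -8*(1 + D)*(⅕ + D))
(Q - 1*(-8993)) - (-12/(-112 + L) + l(B)) = (-24057/2 - 1*(-8993)) - (-12/(-112 + 90) + (-8/5 - 8*12² - 48/5*12)) = (-24057/2 + 8993) - (-12/(-22) + (-8/5 - 8*144 - 576/5)) = -6071/2 - (-12*(-1/22) + (-8/5 - 1152 - 576/5)) = -6071/2 - (6/11 - 6344/5) = -6071/2 - 1*(-69754/55) = -6071/2 + 69754/55 = -194397/110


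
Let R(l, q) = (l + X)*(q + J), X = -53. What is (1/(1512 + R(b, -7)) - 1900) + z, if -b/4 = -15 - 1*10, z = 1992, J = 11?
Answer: 156401/1700 ≈ 92.001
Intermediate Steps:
b = 100 (b = -4*(-15 - 1*10) = -4*(-15 - 10) = -4*(-25) = 100)
R(l, q) = (-53 + l)*(11 + q) (R(l, q) = (l - 53)*(q + 11) = (-53 + l)*(11 + q))
(1/(1512 + R(b, -7)) - 1900) + z = (1/(1512 + (-583 - 53*(-7) + 11*100 + 100*(-7))) - 1900) + 1992 = (1/(1512 + (-583 + 371 + 1100 - 700)) - 1900) + 1992 = (1/(1512 + 188) - 1900) + 1992 = (1/1700 - 1900) + 1992 = -3229999/1700 + 1992 = 156401/1700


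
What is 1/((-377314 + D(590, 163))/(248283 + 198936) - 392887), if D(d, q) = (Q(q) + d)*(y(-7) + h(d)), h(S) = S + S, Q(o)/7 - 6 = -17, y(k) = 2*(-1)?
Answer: -447219/175706304253 ≈ -2.5453e-6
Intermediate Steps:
y(k) = -2
Q(o) = -77 (Q(o) = 42 + 7*(-17) = 42 - 119 = -77)
h(S) = 2*S
D(d, q) = (-77 + d)*(-2 + 2*d)
1/((-377314 + D(590, 163))/(248283 + 198936) - 392887) = 1/((-377314 + (154 - 156*590 + 2*590²))/(248283 + 198936) - 392887) = 1/((-377314 + (154 - 92040 + 2*348100))/447219 - 392887) = 1/((-377314 + (154 - 92040 + 696200))*(1/447219) - 392887) = 1/((-377314 + 604314)*(1/447219) - 392887) = 1/(227000*(1/447219) - 392887) = 1/(227000/447219 - 392887) = 1/(-175706304253/447219) = -447219/175706304253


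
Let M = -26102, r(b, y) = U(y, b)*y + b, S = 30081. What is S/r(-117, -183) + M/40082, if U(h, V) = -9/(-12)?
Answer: -808228717/6793899 ≈ -118.96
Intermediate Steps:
U(h, V) = 3/4 (U(h, V) = -9*(-1/12) = 3/4)
r(b, y) = b + 3*y/4 (r(b, y) = 3*y/4 + b = b + 3*y/4)
S/r(-117, -183) + M/40082 = 30081/(-117 + (3/4)*(-183)) - 26102/40082 = 30081/(-117 - 549/4) - 26102*1/40082 = 30081/(-1017/4) - 13051/20041 = 30081*(-4/1017) - 13051/20041 = -40108/339 - 13051/20041 = -808228717/6793899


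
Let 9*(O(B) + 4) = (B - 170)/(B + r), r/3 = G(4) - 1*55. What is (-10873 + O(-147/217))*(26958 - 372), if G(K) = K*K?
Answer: -527449066921/1824 ≈ -2.8917e+8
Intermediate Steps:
G(K) = K²
r = -117 (r = 3*(4² - 1*55) = 3*(16 - 55) = 3*(-39) = -117)
O(B) = -4 + (-170 + B)/(9*(-117 + B)) (O(B) = -4 + ((B - 170)/(B - 117))/9 = -4 + ((-170 + B)/(-117 + B))/9 = -4 + (-170 + B)/(9*(-117 + B)))
(-10873 + O(-147/217))*(26958 - 372) = (-10873 + (4042 - (-5145)/217)/(9*(-117 - 147/217)))*(26958 - 372) = (-10873 + (4042 - (-5145)/217)/(9*(-117 - 147*1/217)))*26586 = (-10873 + (4042 - 35*(-21/31))/(9*(-117 - 21/31)))*26586 = (-10873 + (4042 + 735/31)/(9*(-3648/31)))*26586 = (-10873 + (⅑)*(-31/3648)*(126037/31))*26586 = (-10873 - 126037/32832)*26586 = -357108373/32832*26586 = -527449066921/1824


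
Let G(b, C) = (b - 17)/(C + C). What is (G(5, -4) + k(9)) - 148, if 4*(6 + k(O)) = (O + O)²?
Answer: -143/2 ≈ -71.500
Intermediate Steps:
k(O) = -6 + O² (k(O) = -6 + (O + O)²/4 = -6 + (2*O)²/4 = -6 + (4*O²)/4 = -6 + O²)
G(b, C) = (-17 + b)/(2*C) (G(b, C) = (-17 + b)/((2*C)) = (-17 + b)*(1/(2*C)) = (-17 + b)/(2*C))
(G(5, -4) + k(9)) - 148 = ((½)*(-17 + 5)/(-4) + (-6 + 9²)) - 148 = ((½)*(-¼)*(-12) + (-6 + 81)) - 148 = (3/2 + 75) - 148 = 153/2 - 148 = -143/2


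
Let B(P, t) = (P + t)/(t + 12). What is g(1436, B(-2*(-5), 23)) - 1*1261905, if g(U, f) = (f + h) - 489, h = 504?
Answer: -44166117/35 ≈ -1.2619e+6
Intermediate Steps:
B(P, t) = (P + t)/(12 + t)
g(U, f) = 15 + f (g(U, f) = (f + 504) - 489 = (504 + f) - 489 = 15 + f)
g(1436, B(-2*(-5), 23)) - 1*1261905 = (15 + (-2*(-5) + 23)/(12 + 23)) - 1*1261905 = (15 + (10 + 23)/35) - 1261905 = (15 + (1/35)*33) - 1261905 = (15 + 33/35) - 1261905 = 558/35 - 1261905 = -44166117/35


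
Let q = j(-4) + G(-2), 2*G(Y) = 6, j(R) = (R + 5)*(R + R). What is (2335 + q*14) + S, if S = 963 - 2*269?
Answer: 2690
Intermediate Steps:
j(R) = 2*R*(5 + R) (j(R) = (5 + R)*(2*R) = 2*R*(5 + R))
G(Y) = 3 (G(Y) = (½)*6 = 3)
q = -5 (q = 2*(-4)*(5 - 4) + 3 = 2*(-4)*1 + 3 = -8 + 3 = -5)
S = 425 (S = 963 - 538 = 425)
(2335 + q*14) + S = (2335 - 5*14) + 425 = (2335 - 70) + 425 = 2265 + 425 = 2690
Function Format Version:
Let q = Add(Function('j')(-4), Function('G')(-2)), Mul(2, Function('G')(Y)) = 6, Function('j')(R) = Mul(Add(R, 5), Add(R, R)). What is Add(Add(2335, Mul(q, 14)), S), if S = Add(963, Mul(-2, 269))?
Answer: 2690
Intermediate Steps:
Function('j')(R) = Mul(2, R, Add(5, R)) (Function('j')(R) = Mul(Add(5, R), Mul(2, R)) = Mul(2, R, Add(5, R)))
Function('G')(Y) = 3 (Function('G')(Y) = Mul(Rational(1, 2), 6) = 3)
q = -5 (q = Add(Mul(2, -4, Add(5, -4)), 3) = Add(Mul(2, -4, 1), 3) = Add(-8, 3) = -5)
S = 425 (S = Add(963, -538) = 425)
Add(Add(2335, Mul(q, 14)), S) = Add(Add(2335, Mul(-5, 14)), 425) = Add(Add(2335, -70), 425) = Add(2265, 425) = 2690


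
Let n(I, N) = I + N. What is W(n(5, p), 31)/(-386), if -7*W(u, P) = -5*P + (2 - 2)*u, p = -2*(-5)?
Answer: -155/2702 ≈ -0.057365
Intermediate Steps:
p = 10
W(u, P) = 5*P/7 (W(u, P) = -(-5*P + (2 - 2)*u)/7 = -(-5*P + 0*u)/7 = -(-5*P + 0)/7 = -(-5)*P/7 = 5*P/7)
W(n(5, p), 31)/(-386) = ((5/7)*31)/(-386) = (155/7)*(-1/386) = -155/2702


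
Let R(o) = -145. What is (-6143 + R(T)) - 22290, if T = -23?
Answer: -28578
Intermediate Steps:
(-6143 + R(T)) - 22290 = (-6143 - 145) - 22290 = -6288 - 22290 = -28578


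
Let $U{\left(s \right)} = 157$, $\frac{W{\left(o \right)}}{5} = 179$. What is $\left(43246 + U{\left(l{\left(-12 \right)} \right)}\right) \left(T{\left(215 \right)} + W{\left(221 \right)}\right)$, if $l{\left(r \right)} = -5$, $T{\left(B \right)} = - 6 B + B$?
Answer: $-7812540$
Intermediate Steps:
$T{\left(B \right)} = - 5 B$
$W{\left(o \right)} = 895$ ($W{\left(o \right)} = 5 \cdot 179 = 895$)
$\left(43246 + U{\left(l{\left(-12 \right)} \right)}\right) \left(T{\left(215 \right)} + W{\left(221 \right)}\right) = \left(43246 + 157\right) \left(\left(-5\right) 215 + 895\right) = 43403 \left(-1075 + 895\right) = 43403 \left(-180\right) = -7812540$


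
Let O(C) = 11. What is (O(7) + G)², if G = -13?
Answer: 4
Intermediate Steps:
(O(7) + G)² = (11 - 13)² = (-2)² = 4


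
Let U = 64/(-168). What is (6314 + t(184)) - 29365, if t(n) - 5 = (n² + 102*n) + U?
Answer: 621130/21 ≈ 29578.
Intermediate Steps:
U = -8/21 (U = 64*(-1/168) = -8/21 ≈ -0.38095)
t(n) = 97/21 + n² + 102*n (t(n) = 5 + ((n² + 102*n) - 8/21) = 5 + (-8/21 + n² + 102*n) = 97/21 + n² + 102*n)
(6314 + t(184)) - 29365 = (6314 + (97/21 + 184² + 102*184)) - 29365 = (6314 + (97/21 + 33856 + 18768)) - 29365 = (6314 + 1105201/21) - 29365 = 1237795/21 - 29365 = 621130/21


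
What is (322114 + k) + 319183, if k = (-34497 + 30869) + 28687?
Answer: 666356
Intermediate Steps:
k = 25059 (k = -3628 + 28687 = 25059)
(322114 + k) + 319183 = (322114 + 25059) + 319183 = 347173 + 319183 = 666356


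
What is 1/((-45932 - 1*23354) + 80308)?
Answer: 1/11022 ≈ 9.0728e-5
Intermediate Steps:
1/((-45932 - 1*23354) + 80308) = 1/((-45932 - 23354) + 80308) = 1/(-69286 + 80308) = 1/11022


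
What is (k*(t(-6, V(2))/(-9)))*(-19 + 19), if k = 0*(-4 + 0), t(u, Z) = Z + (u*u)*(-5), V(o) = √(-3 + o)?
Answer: 0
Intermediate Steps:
t(u, Z) = Z - 5*u² (t(u, Z) = Z + u²*(-5) = Z - 5*u²)
k = 0 (k = 0*(-4) = 0)
(k*(t(-6, V(2))/(-9)))*(-19 + 19) = (0*((√(-3 + 2) - 5*(-6)²)/(-9)))*(-19 + 19) = (0*((√(-1) - 5*36)*(-⅑)))*0 = (0*((I - 180)*(-⅑)))*0 = (0*((-180 + I)*(-⅑)))*0 = (0*(20 - I/9))*0 = 0*0 = 0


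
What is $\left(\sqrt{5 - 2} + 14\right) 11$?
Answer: $154 + 11 \sqrt{3} \approx 173.05$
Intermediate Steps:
$\left(\sqrt{5 - 2} + 14\right) 11 = \left(\sqrt{3} + 14\right) 11 = \left(14 + \sqrt{3}\right) 11 = 154 + 11 \sqrt{3}$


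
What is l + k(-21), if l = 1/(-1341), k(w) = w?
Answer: -28162/1341 ≈ -21.001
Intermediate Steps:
l = -1/1341 ≈ -0.00074571
l + k(-21) = -1/1341 - 21 = -28162/1341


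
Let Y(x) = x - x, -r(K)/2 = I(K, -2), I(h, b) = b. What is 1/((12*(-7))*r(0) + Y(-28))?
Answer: -1/336 ≈ -0.0029762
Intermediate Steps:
r(K) = 4 (r(K) = -2*(-2) = 4)
Y(x) = 0
1/((12*(-7))*r(0) + Y(-28)) = 1/((12*(-7))*4 + 0) = 1/(-84*4 + 0) = 1/(-336 + 0) = 1/(-336) = -1/336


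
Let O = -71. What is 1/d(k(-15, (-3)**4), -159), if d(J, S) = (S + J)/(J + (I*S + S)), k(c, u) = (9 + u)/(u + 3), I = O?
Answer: -51945/737 ≈ -70.482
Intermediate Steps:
I = -71
k(c, u) = (9 + u)/(3 + u)
d(J, S) = (J + S)/(J - 70*S) (d(J, S) = (S + J)/(J + (-71*S + S)) = (J + S)/(J - 70*S))
1/d(k(-15, (-3)**4), -159) = 1/(((9 + (-3)**4)/(3 + (-3)**4) - 159)/((9 + (-3)**4)/(3 + (-3)**4) - 70*(-159))) = 1/(((9 + 81)/(3 + 81) - 159)/((9 + 81)/(3 + 81) + 11130)) = 1/((90/84 - 159)/(90/84 + 11130)) = 1/(((1/84)*90 - 159)/((1/84)*90 + 11130)) = 1/((15/14 - 159)/(15/14 + 11130)) = 1/(-2211/14/(155835/14)) = 1/((14/155835)*(-2211/14)) = 1/(-737/51945) = -51945/737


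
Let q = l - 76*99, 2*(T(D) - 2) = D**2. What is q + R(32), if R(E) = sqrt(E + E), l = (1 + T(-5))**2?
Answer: -29103/4 ≈ -7275.8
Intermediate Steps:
T(D) = 2 + D**2/2
l = 961/4 (l = (1 + (2 + (1/2)*(-5)**2))**2 = (1 + (2 + (1/2)*25))**2 = (1 + (2 + 25/2))**2 = (1 + 29/2)**2 = (31/2)**2 = 961/4 ≈ 240.25)
R(E) = sqrt(2)*sqrt(E) (R(E) = sqrt(2*E) = sqrt(2)*sqrt(E))
q = -29135/4 (q = 961/4 - 76*99 = 961/4 - 7524 = -29135/4 ≈ -7283.8)
q + R(32) = -29135/4 + sqrt(2)*sqrt(32) = -29135/4 + sqrt(2)*(4*sqrt(2)) = -29135/4 + 8 = -29103/4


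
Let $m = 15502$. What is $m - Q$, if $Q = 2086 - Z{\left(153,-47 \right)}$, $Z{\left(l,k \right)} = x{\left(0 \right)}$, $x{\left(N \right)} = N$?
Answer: $13416$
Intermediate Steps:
$Z{\left(l,k \right)} = 0$
$Q = 2086$ ($Q = 2086 - 0 = 2086 + 0 = 2086$)
$m - Q = 15502 - 2086 = 13416$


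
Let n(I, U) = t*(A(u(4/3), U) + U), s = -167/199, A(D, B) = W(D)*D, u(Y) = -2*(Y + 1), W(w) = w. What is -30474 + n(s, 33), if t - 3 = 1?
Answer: -272294/9 ≈ -30255.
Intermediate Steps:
t = 4 (t = 3 + 1 = 4)
u(Y) = -2 - 2*Y (u(Y) = -2*(1 + Y) = -2 - 2*Y)
A(D, B) = D² (A(D, B) = D*D = D²)
s = -167/199 (s = -167*1/199 = -167/199 ≈ -0.83920)
n(I, U) = 784/9 + 4*U (n(I, U) = 4*((-2 - 8/3)² + U) = 4*((-14/3)² + U) = 4*(196/9 + U) = 784/9 + 4*U)
-30474 + n(s, 33) = -30474 + (784/9 + 4*33) = -30474 + (784/9 + 132) = -30474 + 1972/9 = -272294/9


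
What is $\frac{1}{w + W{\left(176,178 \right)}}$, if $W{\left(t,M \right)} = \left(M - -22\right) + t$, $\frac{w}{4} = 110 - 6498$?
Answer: $- \frac{1}{25176} \approx -3.972 \cdot 10^{-5}$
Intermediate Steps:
$w = -25552$ ($w = 4 \left(110 - 6498\right) = 4 \left(-6388\right) = -25552$)
$W{\left(t,M \right)} = 22 + M + t$ ($W{\left(t,M \right)} = \left(M + 22\right) + t = \left(22 + M\right) + t = 22 + M + t$)
$\frac{1}{w + W{\left(176,178 \right)}} = \frac{1}{-25552 + \left(22 + 178 + 176\right)} = \frac{1}{-25552 + 376} = \frac{1}{-25176} = - \frac{1}{25176}$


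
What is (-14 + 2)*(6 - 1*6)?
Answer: 0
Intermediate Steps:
(-14 + 2)*(6 - 1*6) = -12*(6 - 6) = -12*0 = 0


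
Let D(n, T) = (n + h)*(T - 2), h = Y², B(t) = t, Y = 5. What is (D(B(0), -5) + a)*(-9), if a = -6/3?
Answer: 1593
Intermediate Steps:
h = 25 (h = 5² = 25)
D(n, T) = (-2 + T)*(25 + n) (D(n, T) = (n + 25)*(T - 2) = (25 + n)*(-2 + T) = (-2 + T)*(25 + n))
a = -2 (a = -6/3 = -1*2 = -2)
(D(B(0), -5) + a)*(-9) = ((-50 - 2*0 + 25*(-5) - 5*0) - 2)*(-9) = ((-50 + 0 - 125 + 0) - 2)*(-9) = (-175 - 2)*(-9) = -177*(-9) = 1593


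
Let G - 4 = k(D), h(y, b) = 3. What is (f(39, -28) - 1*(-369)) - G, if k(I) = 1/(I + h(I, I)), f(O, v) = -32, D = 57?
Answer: 19979/60 ≈ 332.98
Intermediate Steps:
k(I) = 1/(3 + I) (k(I) = 1/(I + 3) = 1/(3 + I))
G = 241/60 (G = 4 + 1/(3 + 57) = 4 + 1/60 = 241/60 ≈ 4.0167)
(f(39, -28) - 1*(-369)) - G = (-32 - 1*(-369)) - 1*241/60 = (-32 + 369) - 241/60 = 337 - 241/60 = 19979/60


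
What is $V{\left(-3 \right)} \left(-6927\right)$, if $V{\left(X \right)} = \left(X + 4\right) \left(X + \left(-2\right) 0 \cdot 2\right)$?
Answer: $20781$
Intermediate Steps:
$V{\left(X \right)} = X \left(4 + X\right)$ ($V{\left(X \right)} = \left(4 + X\right) \left(X + 0 \cdot 2\right) = \left(4 + X\right) \left(X + 0\right) = \left(4 + X\right) X = X \left(4 + X\right)$)
$V{\left(-3 \right)} \left(-6927\right) = - 3 \left(4 - 3\right) \left(-6927\right) = \left(-3\right) 1 \left(-6927\right) = \left(-3\right) \left(-6927\right) = 20781$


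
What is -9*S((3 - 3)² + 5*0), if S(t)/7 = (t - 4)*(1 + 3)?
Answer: 1008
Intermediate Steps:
S(t) = -112 + 28*t (S(t) = 7*((t - 4)*(1 + 3)) = 7*((-4 + t)*4) = 7*(-16 + 4*t) = -112 + 28*t)
-9*S((3 - 3)² + 5*0) = -9*(-112 + 28*((3 - 3)² + 5*0)) = -9*(-112 + 28*(0² + 0)) = -9*(-112 + 28*(0 + 0)) = -9*(-112 + 28*0) = -9*(-112 + 0) = -9*(-112) = 1008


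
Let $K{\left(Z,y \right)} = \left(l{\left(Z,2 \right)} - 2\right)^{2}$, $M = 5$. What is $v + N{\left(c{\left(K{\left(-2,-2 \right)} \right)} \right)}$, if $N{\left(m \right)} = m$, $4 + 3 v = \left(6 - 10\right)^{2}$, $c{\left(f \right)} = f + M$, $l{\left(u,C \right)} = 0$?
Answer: $13$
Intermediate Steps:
$K{\left(Z,y \right)} = 4$ ($K{\left(Z,y \right)} = \left(0 - 2\right)^{2} = \left(-2\right)^{2} = 4$)
$c{\left(f \right)} = 5 + f$ ($c{\left(f \right)} = f + 5 = 5 + f$)
$v = 4$ ($v = - \frac{4}{3} + \frac{\left(6 - 10\right)^{2}}{3} = - \frac{4}{3} + \frac{\left(-4\right)^{2}}{3} = - \frac{4}{3} + \frac{1}{3} \cdot 16 = - \frac{4}{3} + \frac{16}{3} = 4$)
$v + N{\left(c{\left(K{\left(-2,-2 \right)} \right)} \right)} = 4 + \left(5 + 4\right) = 4 + 9 = 13$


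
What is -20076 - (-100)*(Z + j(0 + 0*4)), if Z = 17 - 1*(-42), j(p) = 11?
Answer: -13076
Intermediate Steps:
Z = 59 (Z = 17 + 42 = 59)
-20076 - (-100)*(Z + j(0 + 0*4)) = -20076 - (-100)*(59 + 11) = -20076 - (-100)*70 = -20076 - 1*(-7000) = -20076 + 7000 = -13076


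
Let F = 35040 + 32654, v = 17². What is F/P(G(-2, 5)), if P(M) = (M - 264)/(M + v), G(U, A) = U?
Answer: -1387727/19 ≈ -73038.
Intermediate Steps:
v = 289
P(M) = (-264 + M)/(289 + M) (P(M) = (M - 264)/(M + 289) = (-264 + M)/(289 + M))
F = 67694
F/P(G(-2, 5)) = 67694/(((-264 - 2)/(289 - 2))) = 67694/((-266/287)) = 67694/(((1/287)*(-266))) = 67694/(-38/41) = 67694*(-41/38) = -1387727/19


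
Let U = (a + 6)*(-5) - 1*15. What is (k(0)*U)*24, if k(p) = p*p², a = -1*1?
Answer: 0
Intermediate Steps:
a = -1
k(p) = p³
U = -40 (U = (-1 + 6)*(-5) - 1*15 = 5*(-5) - 15 = -25 - 15 = -40)
(k(0)*U)*24 = (0³*(-40))*24 = (0*(-40))*24 = 0*24 = 0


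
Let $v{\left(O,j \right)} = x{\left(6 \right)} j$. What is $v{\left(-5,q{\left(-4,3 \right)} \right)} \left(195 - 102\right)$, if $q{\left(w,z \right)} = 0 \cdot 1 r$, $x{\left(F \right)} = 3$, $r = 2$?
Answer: $0$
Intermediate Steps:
$q{\left(w,z \right)} = 0$ ($q{\left(w,z \right)} = 0 \cdot 1 \cdot 2 = 0 \cdot 2 = 0$)
$v{\left(O,j \right)} = 3 j$
$v{\left(-5,q{\left(-4,3 \right)} \right)} \left(195 - 102\right) = 3 \cdot 0 \left(195 - 102\right) = 0 \cdot 93 = 0$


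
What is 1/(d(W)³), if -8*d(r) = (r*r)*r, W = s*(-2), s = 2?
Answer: 1/512 ≈ 0.0019531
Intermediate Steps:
W = -4 (W = 2*(-2) = -4)
d(r) = -r³/8 (d(r) = -r*r*r/8 = -r²*r/8 = -r³/8)
1/(d(W)³) = 1/((-⅛*(-4)³)³) = 1/((-⅛*(-64))³) = 1/(8³) = 1/512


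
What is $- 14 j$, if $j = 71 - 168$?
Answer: $1358$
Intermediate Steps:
$j = -97$ ($j = 71 - 168 = -97$)
$- 14 j = \left(-14\right) \left(-97\right) = 1358$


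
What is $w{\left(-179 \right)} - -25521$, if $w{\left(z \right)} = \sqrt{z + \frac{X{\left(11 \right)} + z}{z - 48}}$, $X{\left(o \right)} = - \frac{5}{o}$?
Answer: $25521 + \frac{i \sqrt{1111137533}}{2497} \approx 25521.0 + 13.35 i$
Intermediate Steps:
$w{\left(z \right)} = \sqrt{z + \frac{- \frac{5}{11} + z}{-48 + z}}$ ($w{\left(z \right)} = \sqrt{z + \frac{- \frac{5}{11} + z}{z - 48}} = \sqrt{z + \frac{\left(-5\right) \frac{1}{11} + z}{-48 + z}} = \sqrt{z + \frac{- \frac{5}{11} + z}{-48 + z}}$)
$w{\left(-179 \right)} - -25521 = \frac{\sqrt{11} \sqrt{\frac{-5 - -92543 + 11 \left(-179\right)^{2}}{-48 - 179}}}{11} - -25521 = \frac{\sqrt{11} \sqrt{\frac{-5 + 92543 + 11 \cdot 32041}{-227}}}{11} + 25521 = \frac{\sqrt{11} \sqrt{- \frac{-5 + 92543 + 352451}{227}}}{11} + 25521 = \frac{\sqrt{11} \sqrt{\left(- \frac{1}{227}\right) 444989}}{11} + 25521 = \frac{\sqrt{11} \sqrt{- \frac{444989}{227}}}{11} + 25521 = \frac{\sqrt{11} \frac{i \sqrt{101012503}}{227}}{11} + 25521 = \frac{i \sqrt{1111137533}}{2497} + 25521 = 25521 + \frac{i \sqrt{1111137533}}{2497}$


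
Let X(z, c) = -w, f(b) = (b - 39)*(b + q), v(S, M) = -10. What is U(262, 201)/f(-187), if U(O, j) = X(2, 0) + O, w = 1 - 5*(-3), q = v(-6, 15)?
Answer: 123/22261 ≈ 0.0055254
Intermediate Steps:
q = -10
w = 16 (w = 1 + 15 = 16)
f(b) = (-39 + b)*(-10 + b) (f(b) = (b - 39)*(b - 10) = (-39 + b)*(-10 + b))
X(z, c) = -16 (X(z, c) = -1*16 = -16)
U(O, j) = -16 + O
U(262, 201)/f(-187) = (-16 + 262)/(390 + (-187)**2 - 49*(-187)) = 246/(390 + 34969 + 9163) = 246/44522 = 246*(1/44522) = 123/22261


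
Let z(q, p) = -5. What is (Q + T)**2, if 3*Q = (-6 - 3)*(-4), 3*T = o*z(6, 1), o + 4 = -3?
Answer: 5041/9 ≈ 560.11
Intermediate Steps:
o = -7 (o = -4 - 3 = -7)
T = 35/3 (T = (-7*(-5))/3 = (1/3)*35 = 35/3 ≈ 11.667)
Q = 12 (Q = ((-6 - 3)*(-4))/3 = (-9*(-4))/3 = (1/3)*36 = 12)
(Q + T)**2 = (12 + 35/3)**2 = (71/3)**2 = 5041/9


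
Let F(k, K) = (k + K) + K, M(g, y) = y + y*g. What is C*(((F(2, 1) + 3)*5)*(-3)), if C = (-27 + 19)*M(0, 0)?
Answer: 0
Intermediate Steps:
M(g, y) = y + g*y
C = 0 (C = (-27 + 19)*(0*(1 + 0)) = -0 = -8*0 = 0)
F(k, K) = k + 2*K (F(k, K) = (K + k) + K = k + 2*K)
C*(((F(2, 1) + 3)*5)*(-3)) = 0*((((2 + 2*1) + 3)*5)*(-3)) = 0*((((2 + 2) + 3)*5)*(-3)) = 0*(((4 + 3)*5)*(-3)) = 0*((7*5)*(-3)) = 0*(35*(-3)) = 0*(-105) = 0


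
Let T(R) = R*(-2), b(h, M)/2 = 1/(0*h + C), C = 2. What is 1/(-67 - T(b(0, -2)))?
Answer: -1/65 ≈ -0.015385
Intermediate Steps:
b(h, M) = 1 (b(h, M) = 2/(0*h + 2) = 2/(0 + 2) = 2/2 = 2*(½) = 1)
T(R) = -2*R
1/(-67 - T(b(0, -2))) = 1/(-67 - (-2)) = 1/(-67 - 1*(-2)) = 1/(-67 + 2) = 1/(-65) = -1/65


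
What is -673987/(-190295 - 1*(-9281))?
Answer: 673987/181014 ≈ 3.7234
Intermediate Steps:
-673987/(-190295 - 1*(-9281)) = -673987/(-190295 + 9281) = -673987/(-181014) = -673987*(-1)/181014 = -1*(-673987/181014) = 673987/181014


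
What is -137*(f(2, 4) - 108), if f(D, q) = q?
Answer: 14248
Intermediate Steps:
-137*(f(2, 4) - 108) = -137*(4 - 108) = -137*(-104) = 14248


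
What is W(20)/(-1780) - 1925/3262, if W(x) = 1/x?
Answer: -4895233/8294800 ≈ -0.59016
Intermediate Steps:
W(20)/(-1780) - 1925/3262 = 1/(20*(-1780)) - 1925/3262 = (1/20)*(-1/1780) - 1925*1/3262 = -1/35600 - 275/466 = -4895233/8294800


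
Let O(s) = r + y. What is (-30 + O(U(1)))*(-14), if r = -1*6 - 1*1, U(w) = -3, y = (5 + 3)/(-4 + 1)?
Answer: 1666/3 ≈ 555.33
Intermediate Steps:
y = -8/3 (y = 8/(-3) = 8*(-1/3) = -8/3 ≈ -2.6667)
r = -7 (r = -6 - 1 = -7)
O(s) = -29/3 (O(s) = -7 - 8/3 = -29/3)
(-30 + O(U(1)))*(-14) = (-30 - 29/3)*(-14) = -119/3*(-14) = 1666/3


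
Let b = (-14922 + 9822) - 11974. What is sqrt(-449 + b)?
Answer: 3*I*sqrt(1947) ≈ 132.37*I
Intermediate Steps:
b = -17074 (b = -5100 - 11974 = -17074)
sqrt(-449 + b) = sqrt(-449 - 17074) = sqrt(-17523) = 3*I*sqrt(1947)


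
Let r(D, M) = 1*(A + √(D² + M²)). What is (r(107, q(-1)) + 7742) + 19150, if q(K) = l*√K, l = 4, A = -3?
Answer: 26889 + √11433 ≈ 26996.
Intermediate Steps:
q(K) = 4*√K
r(D, M) = -3 + √(D² + M²) (r(D, M) = 1*(-3 + √(D² + M²)) = -3 + √(D² + M²))
(r(107, q(-1)) + 7742) + 19150 = ((-3 + √(107² + (4*√(-1))²)) + 7742) + 19150 = ((-3 + √(11449 + (4*I)²)) + 7742) + 19150 = ((-3 + √(11449 - 16)) + 7742) + 19150 = ((-3 + √11433) + 7742) + 19150 = (7739 + √11433) + 19150 = 26889 + √11433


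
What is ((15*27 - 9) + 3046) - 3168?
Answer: 274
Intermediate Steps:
((15*27 - 9) + 3046) - 3168 = ((405 - 9) + 3046) - 3168 = (396 + 3046) - 3168 = 3442 - 3168 = 274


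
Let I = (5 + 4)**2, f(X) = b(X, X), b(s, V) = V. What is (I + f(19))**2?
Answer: 10000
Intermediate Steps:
f(X) = X
I = 81 (I = 9**2 = 81)
(I + f(19))**2 = (81 + 19)**2 = 100**2 = 10000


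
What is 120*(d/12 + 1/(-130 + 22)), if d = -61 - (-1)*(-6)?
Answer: -6040/9 ≈ -671.11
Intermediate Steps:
d = -67 (d = -61 - 1*6 = -61 - 6 = -67)
120*(d/12 + 1/(-130 + 22)) = 120*(-67/12 + 1/(-130 + 22)) = 120*(-67*1/12 + 1/(-108)) = 120*(-67/12 - 1/108) = 120*(-151/27) = -6040/9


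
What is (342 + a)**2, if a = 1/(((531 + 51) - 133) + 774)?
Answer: 174947283289/1495729 ≈ 1.1696e+5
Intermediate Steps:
a = 1/1223 (a = 1/((582 - 133) + 774) = 1/(449 + 774) = 1/1223 ≈ 0.00081766)
(342 + a)**2 = (342 + 1/1223)**2 = (418267/1223)**2 = 174947283289/1495729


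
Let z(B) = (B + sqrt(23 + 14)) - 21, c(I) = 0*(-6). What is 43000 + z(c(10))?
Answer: 42979 + sqrt(37) ≈ 42985.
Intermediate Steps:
c(I) = 0
z(B) = -21 + B + sqrt(37) (z(B) = (B + sqrt(37)) - 21 = -21 + B + sqrt(37))
43000 + z(c(10)) = 43000 + (-21 + 0 + sqrt(37)) = 43000 + (-21 + sqrt(37)) = 42979 + sqrt(37)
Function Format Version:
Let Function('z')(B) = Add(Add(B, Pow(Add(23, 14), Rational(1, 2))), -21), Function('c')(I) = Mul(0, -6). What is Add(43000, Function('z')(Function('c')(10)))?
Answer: Add(42979, Pow(37, Rational(1, 2))) ≈ 42985.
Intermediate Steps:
Function('c')(I) = 0
Function('z')(B) = Add(-21, B, Pow(37, Rational(1, 2))) (Function('z')(B) = Add(Add(B, Pow(37, Rational(1, 2))), -21) = Add(-21, B, Pow(37, Rational(1, 2))))
Add(43000, Function('z')(Function('c')(10))) = Add(43000, Add(-21, 0, Pow(37, Rational(1, 2)))) = Add(43000, Add(-21, Pow(37, Rational(1, 2)))) = Add(42979, Pow(37, Rational(1, 2)))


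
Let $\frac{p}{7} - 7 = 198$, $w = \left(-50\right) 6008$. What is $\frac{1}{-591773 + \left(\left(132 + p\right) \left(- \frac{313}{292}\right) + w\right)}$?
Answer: $- \frac{292}{261004987} \approx -1.1188 \cdot 10^{-6}$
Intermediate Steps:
$w = -300400$
$p = 1435$ ($p = 49 + 7 \cdot 198 = 49 + 1386 = 1435$)
$\frac{1}{-591773 + \left(\left(132 + p\right) \left(- \frac{313}{292}\right) + w\right)} = \frac{1}{-591773 - \left(300400 - \left(132 + 1435\right) \left(- \frac{313}{292}\right)\right)} = \frac{1}{-591773 - \left(300400 - 1567 \left(\left(-313\right) \frac{1}{292}\right)\right)} = \frac{1}{-591773 + \left(1567 \left(- \frac{313}{292}\right) - 300400\right)} = \frac{1}{-591773 - \frac{88207271}{292}} = \frac{1}{- \frac{261004987}{292}} = - \frac{292}{261004987}$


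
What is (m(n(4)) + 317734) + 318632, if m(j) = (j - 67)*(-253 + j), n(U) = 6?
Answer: 651433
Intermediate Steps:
m(j) = (-253 + j)*(-67 + j) (m(j) = (-67 + j)*(-253 + j) = (-253 + j)*(-67 + j))
(m(n(4)) + 317734) + 318632 = ((16951 + 6**2 - 320*6) + 317734) + 318632 = ((16951 + 36 - 1920) + 317734) + 318632 = (15067 + 317734) + 318632 = 332801 + 318632 = 651433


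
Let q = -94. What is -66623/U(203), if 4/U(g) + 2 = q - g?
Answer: 19920277/4 ≈ 4.9801e+6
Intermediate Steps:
U(g) = 4/(-96 - g) (U(g) = 4/(-2 + (-94 - g)) = 4/(-96 - g))
-66623/U(203) = -66623/((-4/(96 + 203))) = -66623/((-4/299)) = -66623/((-4*1/299)) = -66623/(-4/299) = -66623*(-299/4) = 19920277/4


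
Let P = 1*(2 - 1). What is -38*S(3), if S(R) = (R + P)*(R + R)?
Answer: -912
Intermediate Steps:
P = 1 (P = 1*1 = 1)
S(R) = 2*R*(1 + R) (S(R) = (R + 1)*(R + R) = (1 + R)*(2*R) = 2*R*(1 + R))
-38*S(3) = -76*3*(1 + 3) = -76*3*4 = -38*24 = -912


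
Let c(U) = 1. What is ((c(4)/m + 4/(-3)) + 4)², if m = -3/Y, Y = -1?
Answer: 9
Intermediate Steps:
m = 3 (m = -3/(-1) = -3*(-1) = 3)
((c(4)/m + 4/(-3)) + 4)² = ((1/3 + 4/(-3)) + 4)² = ((1*(⅓) + 4*(-⅓)) + 4)² = ((⅓ - 4/3) + 4)² = (-1 + 4)² = 3² = 9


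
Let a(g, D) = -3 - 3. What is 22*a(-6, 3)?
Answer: -132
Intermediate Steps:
a(g, D) = -6
22*a(-6, 3) = 22*(-6) = -132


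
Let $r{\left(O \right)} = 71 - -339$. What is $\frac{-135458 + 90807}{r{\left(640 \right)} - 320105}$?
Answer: $\frac{44651}{319695} \approx 0.13967$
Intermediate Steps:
$r{\left(O \right)} = 410$ ($r{\left(O \right)} = 71 + 339 = 410$)
$\frac{-135458 + 90807}{r{\left(640 \right)} - 320105} = \frac{-135458 + 90807}{410 - 320105} = - \frac{44651}{-319695} = \left(-44651\right) \left(- \frac{1}{319695}\right) = \frac{44651}{319695}$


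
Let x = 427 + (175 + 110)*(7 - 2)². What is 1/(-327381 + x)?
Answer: -1/319829 ≈ -3.1267e-6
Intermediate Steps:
x = 7552 (x = 427 + 285*5² = 427 + 285*25 = 427 + 7125 = 7552)
1/(-327381 + x) = 1/(-327381 + 7552) = 1/(-319829) = -1/319829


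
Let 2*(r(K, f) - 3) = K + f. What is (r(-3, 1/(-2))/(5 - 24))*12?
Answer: -15/19 ≈ -0.78947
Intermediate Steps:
r(K, f) = 3 + K/2 + f/2 (r(K, f) = 3 + (K + f)/2 = 3 + (K/2 + f/2) = 3 + K/2 + f/2)
(r(-3, 1/(-2))/(5 - 24))*12 = ((3 + (½)*(-3) + (1/(-2))/2)/(5 - 24))*12 = ((3 - 3/2 + (1*(-½))/2)/(-19))*12 = ((3 - 3/2 + (½)*(-½))*(-1/19))*12 = ((3 - 3/2 - ¼)*(-1/19))*12 = ((5/4)*(-1/19))*12 = -5/76*12 = -15/19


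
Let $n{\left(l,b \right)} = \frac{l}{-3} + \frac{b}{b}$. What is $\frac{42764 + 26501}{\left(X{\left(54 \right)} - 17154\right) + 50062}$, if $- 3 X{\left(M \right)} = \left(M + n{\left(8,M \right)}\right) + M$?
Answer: $\frac{623385}{295853} \approx 2.1071$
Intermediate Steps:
$n{\left(l,b \right)} = 1 - \frac{l}{3}$ ($n{\left(l,b \right)} = l \left(- \frac{1}{3}\right) + 1 = - \frac{l}{3} + 1 = 1 - \frac{l}{3}$)
$X{\left(M \right)} = \frac{5}{9} - \frac{2 M}{3}$ ($X{\left(M \right)} = - \frac{\left(M + \left(1 - \frac{8}{3}\right)\right) + M}{3} = - \frac{\left(M - \frac{5}{3}\right) + M}{3} = - \frac{\left(- \frac{5}{3} + M\right) + M}{3} = - \frac{- \frac{5}{3} + 2 M}{3} = \frac{5}{9} - \frac{2 M}{3}$)
$\frac{42764 + 26501}{\left(X{\left(54 \right)} - 17154\right) + 50062} = \frac{42764 + 26501}{\left(\left(\frac{5}{9} - 36\right) - 17154\right) + 50062} = \frac{69265}{\left(\left(\frac{5}{9} - 36\right) - 17154\right) + 50062} = \frac{69265}{\left(- \frac{319}{9} - 17154\right) + 50062} = \frac{69265}{- \frac{154705}{9} + 50062} = \frac{69265}{\frac{295853}{9}} = 69265 \cdot \frac{9}{295853} = \frac{623385}{295853}$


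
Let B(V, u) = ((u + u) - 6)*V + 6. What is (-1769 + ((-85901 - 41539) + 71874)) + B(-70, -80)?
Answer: -45709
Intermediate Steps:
B(V, u) = 6 + V*(-6 + 2*u) (B(V, u) = (2*u - 6)*V + 6 = (-6 + 2*u)*V + 6 = V*(-6 + 2*u) + 6 = 6 + V*(-6 + 2*u))
(-1769 + ((-85901 - 41539) + 71874)) + B(-70, -80) = (-1769 + ((-85901 - 41539) + 71874)) + (6 - 6*(-70) + 2*(-70)*(-80)) = (-1769 + (-127440 + 71874)) + (6 + 420 + 11200) = (-1769 - 55566) + 11626 = -57335 + 11626 = -45709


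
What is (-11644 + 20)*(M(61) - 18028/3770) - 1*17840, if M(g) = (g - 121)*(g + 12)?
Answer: 96042381536/1885 ≈ 5.0951e+7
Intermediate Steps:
M(g) = (-121 + g)*(12 + g)
(-11644 + 20)*(M(61) - 18028/3770) - 1*17840 = (-11644 + 20)*((-1452 + 61² - 109*61) - 18028/3770) - 1*17840 = -11624*((-1452 + 3721 - 6649) - 18028*1/3770) - 17840 = -11624*(-4380 - 9014/1885) - 17840 = -11624*(-8265314/1885) - 17840 = 96076009936/1885 - 17840 = 96042381536/1885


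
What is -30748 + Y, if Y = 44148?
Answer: 13400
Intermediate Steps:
-30748 + Y = -30748 + 44148 = 13400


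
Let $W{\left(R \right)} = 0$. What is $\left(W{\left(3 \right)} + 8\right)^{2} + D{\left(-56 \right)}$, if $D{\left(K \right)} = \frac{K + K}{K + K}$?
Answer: $65$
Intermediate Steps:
$D{\left(K \right)} = 1$ ($D{\left(K \right)} = \frac{2 K}{2 K} = 2 K \frac{1}{2 K} = 1$)
$\left(W{\left(3 \right)} + 8\right)^{2} + D{\left(-56 \right)} = \left(0 + 8\right)^{2} + 1 = 8^{2} + 1 = 64 + 1 = 65$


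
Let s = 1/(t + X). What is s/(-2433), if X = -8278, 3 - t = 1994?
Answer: 1/24984477 ≈ 4.0025e-8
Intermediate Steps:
t = -1991 (t = 3 - 1*1994 = 3 - 1994 = -1991)
s = -1/10269 (s = 1/(-1991 - 8278) = 1/(-10269) = -1/10269 ≈ -9.7380e-5)
s/(-2433) = -1/10269/(-2433) = -1/10269*(-1/2433) = 1/24984477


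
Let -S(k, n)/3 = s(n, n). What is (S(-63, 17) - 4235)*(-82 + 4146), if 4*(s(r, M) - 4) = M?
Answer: -17311624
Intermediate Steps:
s(r, M) = 4 + M/4
S(k, n) = -12 - 3*n/4 (S(k, n) = -3*(4 + n/4) = -12 - 3*n/4)
(S(-63, 17) - 4235)*(-82 + 4146) = ((-12 - 3/4*17) - 4235)*(-82 + 4146) = ((-12 - 51/4) - 4235)*4064 = (-99/4 - 4235)*4064 = -17039/4*4064 = -17311624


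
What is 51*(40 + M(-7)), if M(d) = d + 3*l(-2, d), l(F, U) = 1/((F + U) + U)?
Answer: 26775/16 ≈ 1673.4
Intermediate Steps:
l(F, U) = 1/(F + 2*U)
M(d) = d + 3/(-2 + 2*d)
51*(40 + M(-7)) = 51*(40 + (3/2 - 7*(-1 - 7))/(-1 - 7)) = 51*(40 + (3/2 - 7*(-8))/(-8)) = 51*(40 - (3/2 + 56)/8) = 51*(40 - 1/8*115/2) = 51*(40 - 115/16) = 51*(525/16) = 26775/16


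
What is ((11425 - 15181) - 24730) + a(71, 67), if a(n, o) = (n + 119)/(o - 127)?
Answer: -170935/6 ≈ -28489.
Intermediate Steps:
a(n, o) = (119 + n)/(-127 + o)
((11425 - 15181) - 24730) + a(71, 67) = ((11425 - 15181) - 24730) + (119 + 71)/(-127 + 67) = (-3756 - 24730) + 190/(-60) = -28486 - 1/60*190 = -28486 - 19/6 = -170935/6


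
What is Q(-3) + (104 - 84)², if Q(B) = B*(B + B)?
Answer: 418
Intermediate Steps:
Q(B) = 2*B² (Q(B) = B*(2*B) = 2*B²)
Q(-3) + (104 - 84)² = 2*(-3)² + (104 - 84)² = 2*9 + 20² = 18 + 400 = 418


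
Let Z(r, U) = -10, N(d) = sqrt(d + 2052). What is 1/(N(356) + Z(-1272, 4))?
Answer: 5/1154 + sqrt(602)/1154 ≈ 0.025594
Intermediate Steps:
N(d) = sqrt(2052 + d)
1/(N(356) + Z(-1272, 4)) = 1/(sqrt(2052 + 356) - 10) = 1/(sqrt(2408) - 10) = 1/(2*sqrt(602) - 10) = 1/(-10 + 2*sqrt(602))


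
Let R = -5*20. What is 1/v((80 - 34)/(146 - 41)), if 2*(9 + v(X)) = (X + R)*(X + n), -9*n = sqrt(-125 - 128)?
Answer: -33703458075/9505987913326 - 6050905875*I*sqrt(253)/9505987913326 ≈ -0.0035455 - 0.010125*I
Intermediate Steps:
n = -I*sqrt(253)/9 (n = -sqrt(-125 - 128)/9 = -I*sqrt(253)/9 ≈ -1.7673*I)
R = -100
v(X) = -9 + (-100 + X)*(X - I*sqrt(253)/9)/2 (v(X) = -9 + ((X - 100)*(X - I*sqrt(253)/9))/2 = -9 + ((-100 + X)*(X - I*sqrt(253)/9))/2 = -9 + (-100 + X)*(X - I*sqrt(253)/9)/2)
1/v((80 - 34)/(146 - 41)) = 1/(-9 + ((80 - 34)/(146 - 41))**2/2 - 50*(80 - 34)/(146 - 41) + 50*I*sqrt(253)/9 - I*(80 - 34)/(146 - 41)*sqrt(253)/18) = 1/(-9 + (46/105)**2/2 - 2300/105 + 50*I*sqrt(253)/9 - I*46/105*sqrt(253)/18) = 1/(-9 + (46*(1/105))**2/2 - 2300/105 + 50*I*sqrt(253)/9 - I*46*(1/105)*sqrt(253)/18) = 1/(-9 + (46/105)**2/2 - 50*46/105 + 50*I*sqrt(253)/9 - 1/18*I*46/105*sqrt(253)) = 1/(-9 + (1/2)*(2116/11025) - 460/21 + 50*I*sqrt(253)/9 - 23*I*sqrt(253)/945) = 1/(-9 + 1058/11025 - 460/21 + 50*I*sqrt(253)/9 - 23*I*sqrt(253)/945) = 1/(-339667/11025 + 5227*I*sqrt(253)/945)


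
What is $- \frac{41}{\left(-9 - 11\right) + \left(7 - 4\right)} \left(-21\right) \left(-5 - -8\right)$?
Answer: $- \frac{2583}{17} \approx -151.94$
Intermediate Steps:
$- \frac{41}{\left(-9 - 11\right) + \left(7 - 4\right)} \left(-21\right) \left(-5 - -8\right) = - \frac{41}{-20 + 3} \left(-21\right) \left(-5 + 8\right) = - \frac{41}{-17} \left(-21\right) 3 = \left(-41\right) \left(- \frac{1}{17}\right) \left(-21\right) 3 = \frac{41}{17} \left(-21\right) 3 = \left(- \frac{861}{17}\right) 3 = - \frac{2583}{17}$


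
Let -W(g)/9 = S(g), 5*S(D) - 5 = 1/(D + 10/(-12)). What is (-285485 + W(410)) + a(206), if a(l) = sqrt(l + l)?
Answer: -3504438904/12275 + 2*sqrt(103) ≈ -2.8547e+5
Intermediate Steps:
a(l) = sqrt(2)*sqrt(l) (a(l) = sqrt(2*l) = sqrt(2)*sqrt(l))
S(D) = 1 + 1/(5*(-5/6 + D)) (S(D) = 1 + 1/(5*(D + 10/(-12))) = 1 + 1/(5*(D + 10*(-1/12))) = 1 + 1/(5*(D - 5/6)) = 1 + 1/(5*(-5/6 + D)))
W(g) = -9*(-19 + 30*g)/(5*(-5 + 6*g))
(-285485 + W(410)) + a(206) = (-285485 + 9*(19 - 30*410)/(5*(-5 + 6*410))) + sqrt(2)*sqrt(206) = (-285485 + 9*(19 - 12300)/(5*(-5 + 2460))) + 2*sqrt(103) = (-285485 + (9/5)*(-12281)/2455) + 2*sqrt(103) = (-285485 + (9/5)*(1/2455)*(-12281)) + 2*sqrt(103) = (-285485 - 110529/12275) + 2*sqrt(103) = -3504438904/12275 + 2*sqrt(103)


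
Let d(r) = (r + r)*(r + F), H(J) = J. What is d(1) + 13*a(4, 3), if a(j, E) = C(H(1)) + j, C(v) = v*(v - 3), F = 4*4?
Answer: 60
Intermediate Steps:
F = 16
C(v) = v*(-3 + v)
d(r) = 2*r*(16 + r) (d(r) = (r + r)*(r + 16) = (2*r)*(16 + r) = 2*r*(16 + r))
a(j, E) = -2 + j (a(j, E) = 1*(-3 + 1) + j = 1*(-2) + j = -2 + j)
d(1) + 13*a(4, 3) = 2*1*(16 + 1) + 13*(-2 + 4) = 2*1*17 + 13*2 = 34 + 26 = 60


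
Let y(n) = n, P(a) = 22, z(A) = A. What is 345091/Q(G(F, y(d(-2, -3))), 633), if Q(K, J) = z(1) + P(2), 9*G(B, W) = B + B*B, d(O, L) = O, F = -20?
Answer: 345091/23 ≈ 15004.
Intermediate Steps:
G(B, W) = B/9 + B²/9 (G(B, W) = (B + B*B)/9 = (B + B²)/9 = B/9 + B²/9)
Q(K, J) = 23 (Q(K, J) = 1 + 22 = 23)
345091/Q(G(F, y(d(-2, -3))), 633) = 345091/23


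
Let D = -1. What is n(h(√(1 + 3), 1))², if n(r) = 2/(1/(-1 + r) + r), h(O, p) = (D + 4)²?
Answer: 256/5329 ≈ 0.048039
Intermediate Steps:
h(O, p) = 9 (h(O, p) = (-1 + 4)² = 3² = 9)
n(r) = 2/(r + 1/(-1 + r))
n(h(√(1 + 3), 1))² = (2*(-1 + 9)/(1 + 9² - 1*9))² = (2*8/(1 + 81 - 9))² = (2*8/73)² = (2*(1/73)*8)² = (16/73)² = 256/5329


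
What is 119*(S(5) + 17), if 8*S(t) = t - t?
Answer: 2023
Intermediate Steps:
S(t) = 0 (S(t) = (t - t)/8 = (1/8)*0 = 0)
119*(S(5) + 17) = 119*(0 + 17) = 119*17 = 2023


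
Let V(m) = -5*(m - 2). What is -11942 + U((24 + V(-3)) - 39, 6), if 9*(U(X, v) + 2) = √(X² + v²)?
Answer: -11944 + 2*√34/9 ≈ -11943.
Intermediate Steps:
V(m) = 10 - 5*m (V(m) = -5*(-2 + m) = 10 - 5*m)
U(X, v) = -2 + √(X² + v²)/9
-11942 + U((24 + V(-3)) - 39, 6) = -11942 + (-2 + √(((24 + (10 - 5*(-3))) - 39)² + 6²)/9) = -11942 + (-2 + √(((24 + (10 + 15)) - 39)² + 36)/9) = -11942 + (-2 + √(((24 + 25) - 39)² + 36)/9) = -11942 + (-2 + √((49 - 39)² + 36)/9) = -11942 + (-2 + √(10² + 36)/9) = -11942 + (-2 + √(100 + 36)/9) = -11942 + (-2 + √136/9) = -11942 + (-2 + (2*√34)/9) = -11942 + (-2 + 2*√34/9) = -11944 + 2*√34/9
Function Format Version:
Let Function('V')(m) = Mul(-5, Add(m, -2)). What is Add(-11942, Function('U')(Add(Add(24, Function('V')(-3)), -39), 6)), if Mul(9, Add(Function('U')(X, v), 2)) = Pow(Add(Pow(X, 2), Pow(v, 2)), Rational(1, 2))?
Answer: Add(-11944, Mul(Rational(2, 9), Pow(34, Rational(1, 2)))) ≈ -11943.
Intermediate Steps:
Function('V')(m) = Add(10, Mul(-5, m)) (Function('V')(m) = Mul(-5, Add(-2, m)) = Add(10, Mul(-5, m)))
Function('U')(X, v) = Add(-2, Mul(Rational(1, 9), Pow(Add(Pow(X, 2), Pow(v, 2)), Rational(1, 2))))
Add(-11942, Function('U')(Add(Add(24, Function('V')(-3)), -39), 6)) = Add(-11942, Add(-2, Mul(Rational(1, 9), Pow(Add(Pow(Add(Add(24, Add(10, Mul(-5, -3))), -39), 2), Pow(6, 2)), Rational(1, 2))))) = Add(-11942, Add(-2, Mul(Rational(1, 9), Pow(Add(Pow(Add(Add(24, Add(10, 15)), -39), 2), 36), Rational(1, 2))))) = Add(-11942, Add(-2, Mul(Rational(1, 9), Pow(Add(Pow(Add(Add(24, 25), -39), 2), 36), Rational(1, 2))))) = Add(-11942, Add(-2, Mul(Rational(1, 9), Pow(Add(Pow(Add(49, -39), 2), 36), Rational(1, 2))))) = Add(-11942, Add(-2, Mul(Rational(1, 9), Pow(Add(Pow(10, 2), 36), Rational(1, 2))))) = Add(-11942, Add(-2, Mul(Rational(1, 9), Pow(Add(100, 36), Rational(1, 2))))) = Add(-11942, Add(-2, Mul(Rational(1, 9), Pow(136, Rational(1, 2))))) = Add(-11942, Add(-2, Mul(Rational(1, 9), Mul(2, Pow(34, Rational(1, 2)))))) = Add(-11942, Add(-2, Mul(Rational(2, 9), Pow(34, Rational(1, 2))))) = Add(-11944, Mul(Rational(2, 9), Pow(34, Rational(1, 2))))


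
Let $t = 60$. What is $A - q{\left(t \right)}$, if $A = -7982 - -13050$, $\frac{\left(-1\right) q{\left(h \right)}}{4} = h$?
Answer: $5308$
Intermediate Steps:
$q{\left(h \right)} = - 4 h$
$A = 5068$ ($A = -7982 + 13050 = 5068$)
$A - q{\left(t \right)} = 5068 - \left(-4\right) 60 = 5068 - -240 = 5068 + 240 = 5308$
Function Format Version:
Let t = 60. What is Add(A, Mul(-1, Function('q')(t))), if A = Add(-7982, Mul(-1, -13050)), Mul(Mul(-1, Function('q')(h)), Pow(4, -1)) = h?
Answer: 5308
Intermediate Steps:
Function('q')(h) = Mul(-4, h)
A = 5068 (A = Add(-7982, 13050) = 5068)
Add(A, Mul(-1, Function('q')(t))) = Add(5068, Mul(-1, Mul(-4, 60))) = Add(5068, Mul(-1, -240)) = Add(5068, 240) = 5308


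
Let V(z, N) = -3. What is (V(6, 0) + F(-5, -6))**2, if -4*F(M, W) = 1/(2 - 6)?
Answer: 2209/256 ≈ 8.6289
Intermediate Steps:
F(M, W) = 1/16 (F(M, W) = -1/(4*(2 - 6)) = -1/4/(-4) = -1/4*(-1/4) = 1/16)
(V(6, 0) + F(-5, -6))**2 = (-3 + 1/16)**2 = (-47/16)**2 = 2209/256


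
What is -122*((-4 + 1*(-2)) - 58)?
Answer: 7808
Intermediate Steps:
-122*((-4 + 1*(-2)) - 58) = -122*((-4 - 2) - 58) = -122*(-6 - 58) = -122*(-64) = 7808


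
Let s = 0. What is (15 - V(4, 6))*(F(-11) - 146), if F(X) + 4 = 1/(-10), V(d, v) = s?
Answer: -4503/2 ≈ -2251.5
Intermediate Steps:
V(d, v) = 0
F(X) = -41/10 (F(X) = -4 + 1/(-10) = -4 - 1/10 = -41/10)
(15 - V(4, 6))*(F(-11) - 146) = (15 - 1*0)*(-41/10 - 146) = (15 + 0)*(-1501/10) = 15*(-1501/10) = -4503/2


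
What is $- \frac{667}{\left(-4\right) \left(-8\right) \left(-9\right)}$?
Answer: $\frac{667}{288} \approx 2.316$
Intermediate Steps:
$- \frac{667}{\left(-4\right) \left(-8\right) \left(-9\right)} = - \frac{667}{32 \left(-9\right)} = - \frac{667}{-288} = \left(-667\right) \left(- \frac{1}{288}\right) = \frac{667}{288}$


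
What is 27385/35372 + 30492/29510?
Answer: 943347187/521913860 ≈ 1.8075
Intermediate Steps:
27385/35372 + 30492/29510 = 27385*(1/35372) + 30492*(1/29510) = 27385/35372 + 15246/14755 = 943347187/521913860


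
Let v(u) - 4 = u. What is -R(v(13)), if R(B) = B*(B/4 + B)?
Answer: -1445/4 ≈ -361.25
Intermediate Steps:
v(u) = 4 + u
R(B) = 5*B²/4 (R(B) = B*(B*(¼) + B) = B*(B/4 + B) = B*(5*B/4) = 5*B²/4)
-R(v(13)) = -5*(4 + 13)²/4 = -5*17²/4 = -5*289/4 = -1*1445/4 = -1445/4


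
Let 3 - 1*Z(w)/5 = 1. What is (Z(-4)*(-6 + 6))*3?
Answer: 0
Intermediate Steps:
Z(w) = 10 (Z(w) = 15 - 5*1 = 15 - 5 = 10)
(Z(-4)*(-6 + 6))*3 = (10*(-6 + 6))*3 = (10*0)*3 = 0*3 = 0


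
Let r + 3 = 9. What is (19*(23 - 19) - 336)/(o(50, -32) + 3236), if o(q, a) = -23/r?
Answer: -1560/19393 ≈ -0.080441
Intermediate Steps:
r = 6 (r = -3 + 9 = 6)
o(q, a) = -23/6
(19*(23 - 19) - 336)/(o(50, -32) + 3236) = (19*(23 - 19) - 336)/(-23/6 + 3236) = (19*4 - 336)/(19393/6) = (76 - 336)*(6/19393) = -260*6/19393 = -1560/19393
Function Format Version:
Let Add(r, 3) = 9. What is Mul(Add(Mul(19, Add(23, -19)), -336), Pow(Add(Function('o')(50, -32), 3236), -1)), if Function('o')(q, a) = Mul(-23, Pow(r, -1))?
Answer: Rational(-1560, 19393) ≈ -0.080441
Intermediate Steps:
r = 6 (r = Add(-3, 9) = 6)
Function('o')(q, a) = Rational(-23, 6) (Function('o')(q, a) = Mul(-23, Pow(6, -1)) = Mul(-23, Rational(1, 6)) = Rational(-23, 6))
Mul(Add(Mul(19, Add(23, -19)), -336), Pow(Add(Function('o')(50, -32), 3236), -1)) = Mul(Add(Mul(19, Add(23, -19)), -336), Pow(Add(Rational(-23, 6), 3236), -1)) = Mul(Add(Mul(19, 4), -336), Pow(Rational(19393, 6), -1)) = Mul(Add(76, -336), Rational(6, 19393)) = Mul(-260, Rational(6, 19393)) = Rational(-1560, 19393)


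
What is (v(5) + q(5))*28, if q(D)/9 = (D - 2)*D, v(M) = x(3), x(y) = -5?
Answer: 3640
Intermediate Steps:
v(M) = -5
q(D) = 9*D*(-2 + D) (q(D) = 9*((D - 2)*D) = 9*((-2 + D)*D) = 9*(D*(-2 + D)) = 9*D*(-2 + D))
(v(5) + q(5))*28 = (-5 + 9*5*(-2 + 5))*28 = (-5 + 9*5*3)*28 = (-5 + 135)*28 = 130*28 = 3640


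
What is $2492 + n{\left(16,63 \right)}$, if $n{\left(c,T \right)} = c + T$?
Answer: $2571$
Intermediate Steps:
$n{\left(c,T \right)} = T + c$
$2492 + n{\left(16,63 \right)} = 2492 + \left(63 + 16\right) = 2492 + 79 = 2571$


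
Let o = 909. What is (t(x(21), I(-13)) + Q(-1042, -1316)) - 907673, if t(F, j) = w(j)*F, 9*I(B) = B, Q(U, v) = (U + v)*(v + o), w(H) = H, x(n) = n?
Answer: 156008/3 ≈ 52003.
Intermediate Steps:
Q(U, v) = (909 + v)*(U + v) (Q(U, v) = (U + v)*(v + 909) = (U + v)*(909 + v) = (909 + v)*(U + v))
I(B) = B/9
t(F, j) = F*j (t(F, j) = j*F = F*j)
(t(x(21), I(-13)) + Q(-1042, -1316)) - 907673 = (21*((⅑)*(-13)) + ((-1316)² + 909*(-1042) + 909*(-1316) - 1042*(-1316))) - 907673 = (21*(-13/9) + (1731856 - 947178 - 1196244 + 1371272)) - 907673 = (-91/3 + 959706) - 907673 = 2879027/3 - 907673 = 156008/3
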